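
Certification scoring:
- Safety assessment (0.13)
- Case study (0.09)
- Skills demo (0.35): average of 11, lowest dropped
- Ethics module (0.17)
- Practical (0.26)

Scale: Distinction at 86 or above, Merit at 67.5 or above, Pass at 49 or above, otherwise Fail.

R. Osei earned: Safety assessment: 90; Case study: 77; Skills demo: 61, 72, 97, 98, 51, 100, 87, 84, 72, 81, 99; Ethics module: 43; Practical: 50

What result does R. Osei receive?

Merit

Skills demo: drop 51 → average of remaining 10 = 851/10 = 85.1
Weighted total:
  Safety assessment 90 × 0.13 = 11.7
  Case study 77 × 0.09 = 6.93
  Skills demo 85.1 × 0.35 = 29.785
  Ethics module 43 × 0.17 = 7.31
  Practical 50 × 0.26 = 13
Sum = 68.725
68.725 is ≥ 67.5 and < 86 → Merit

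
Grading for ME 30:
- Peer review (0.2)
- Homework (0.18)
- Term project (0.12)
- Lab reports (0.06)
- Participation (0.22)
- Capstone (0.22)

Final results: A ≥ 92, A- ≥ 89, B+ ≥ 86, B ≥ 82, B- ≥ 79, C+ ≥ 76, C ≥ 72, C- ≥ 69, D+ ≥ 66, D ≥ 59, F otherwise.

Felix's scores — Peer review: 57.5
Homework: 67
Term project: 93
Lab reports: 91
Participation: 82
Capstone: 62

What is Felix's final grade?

C-

Weighted total:
  Peer review 57.5 × 0.2 = 11.5
  Homework 67 × 0.18 = 12.06
  Term project 93 × 0.12 = 11.16
  Lab reports 91 × 0.06 = 5.46
  Participation 82 × 0.22 = 18.04
  Capstone 62 × 0.22 = 13.64
Sum = 71.86
71.86 is ≥ 69 and < 72 → C-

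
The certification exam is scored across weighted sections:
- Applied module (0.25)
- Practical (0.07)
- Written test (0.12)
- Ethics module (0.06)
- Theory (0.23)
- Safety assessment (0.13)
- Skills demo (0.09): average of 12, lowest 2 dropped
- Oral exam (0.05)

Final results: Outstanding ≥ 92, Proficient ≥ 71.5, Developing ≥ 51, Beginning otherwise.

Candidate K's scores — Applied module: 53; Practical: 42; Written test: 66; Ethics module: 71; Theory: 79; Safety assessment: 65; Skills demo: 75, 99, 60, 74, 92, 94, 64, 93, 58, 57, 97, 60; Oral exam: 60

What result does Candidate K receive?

Skills demo: drop 57, 58 → average of remaining 10 = 808/10 = 80.8
Weighted total:
  Applied module 53 × 0.25 = 13.25
  Practical 42 × 0.07 = 2.94
  Written test 66 × 0.12 = 7.92
  Ethics module 71 × 0.06 = 4.26
  Theory 79 × 0.23 = 18.17
  Safety assessment 65 × 0.13 = 8.45
  Skills demo 80.8 × 0.09 = 7.272
  Oral exam 60 × 0.05 = 3
Sum = 65.262
65.262 is ≥ 51 and < 71.5 → Developing

Developing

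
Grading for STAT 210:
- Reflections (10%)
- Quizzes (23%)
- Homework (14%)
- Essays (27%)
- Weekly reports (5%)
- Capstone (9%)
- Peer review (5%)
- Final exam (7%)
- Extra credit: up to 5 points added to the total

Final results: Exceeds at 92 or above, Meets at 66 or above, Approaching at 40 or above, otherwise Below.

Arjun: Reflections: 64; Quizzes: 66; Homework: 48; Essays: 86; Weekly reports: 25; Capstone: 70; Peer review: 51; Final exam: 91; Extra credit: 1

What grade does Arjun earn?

Weighted total:
  Reflections 64 × 0.1 = 6.4
  Quizzes 66 × 0.23 = 15.18
  Homework 48 × 0.14 = 6.72
  Essays 86 × 0.27 = 23.22
  Weekly reports 25 × 0.05 = 1.25
  Capstone 70 × 0.09 = 6.3
  Peer review 51 × 0.05 = 2.55
  Final exam 91 × 0.07 = 6.37
Sum = 67.99
Extra credit: 67.99 + 1 = 68.99
68.99 is ≥ 66 and < 92 → Meets

Meets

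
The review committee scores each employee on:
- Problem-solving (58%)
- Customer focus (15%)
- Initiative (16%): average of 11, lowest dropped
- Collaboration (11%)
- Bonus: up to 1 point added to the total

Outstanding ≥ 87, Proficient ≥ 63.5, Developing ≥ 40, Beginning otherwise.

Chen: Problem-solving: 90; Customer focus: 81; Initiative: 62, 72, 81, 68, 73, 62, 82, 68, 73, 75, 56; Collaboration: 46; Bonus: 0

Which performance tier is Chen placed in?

Initiative: drop 56 → average of remaining 10 = 716/10 = 71.6
Weighted total:
  Problem-solving 90 × 0.58 = 52.2
  Customer focus 81 × 0.15 = 12.15
  Initiative 71.6 × 0.16 = 11.456
  Collaboration 46 × 0.11 = 5.06
Sum = 80.866
Bonus: 80.866 + 0 = 80.866
80.866 is ≥ 63.5 and < 87 → Proficient

Proficient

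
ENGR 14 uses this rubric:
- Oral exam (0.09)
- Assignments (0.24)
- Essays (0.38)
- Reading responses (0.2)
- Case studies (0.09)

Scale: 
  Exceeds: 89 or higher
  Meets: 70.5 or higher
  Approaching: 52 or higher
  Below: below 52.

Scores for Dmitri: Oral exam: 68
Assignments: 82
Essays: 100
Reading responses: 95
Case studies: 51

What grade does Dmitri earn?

Meets

Weighted total:
  Oral exam 68 × 0.09 = 6.12
  Assignments 82 × 0.24 = 19.68
  Essays 100 × 0.38 = 38
  Reading responses 95 × 0.2 = 19
  Case studies 51 × 0.09 = 4.59
Sum = 87.39
87.39 is ≥ 70.5 and < 89 → Meets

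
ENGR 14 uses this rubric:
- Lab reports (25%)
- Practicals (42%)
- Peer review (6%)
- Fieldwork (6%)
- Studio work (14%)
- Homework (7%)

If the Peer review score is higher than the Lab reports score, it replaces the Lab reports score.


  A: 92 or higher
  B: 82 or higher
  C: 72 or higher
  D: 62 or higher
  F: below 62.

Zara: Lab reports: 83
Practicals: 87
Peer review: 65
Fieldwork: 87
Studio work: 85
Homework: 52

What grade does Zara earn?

Peer review (65) ≤ Lab reports (83), so Lab reports stays at 83.
Weighted total:
  Lab reports 83 × 0.25 = 20.75
  Practicals 87 × 0.42 = 36.54
  Peer review 65 × 0.06 = 3.9
  Fieldwork 87 × 0.06 = 5.22
  Studio work 85 × 0.14 = 11.9
  Homework 52 × 0.07 = 3.64
Sum = 81.95
81.95 is ≥ 72 and < 82 → C

C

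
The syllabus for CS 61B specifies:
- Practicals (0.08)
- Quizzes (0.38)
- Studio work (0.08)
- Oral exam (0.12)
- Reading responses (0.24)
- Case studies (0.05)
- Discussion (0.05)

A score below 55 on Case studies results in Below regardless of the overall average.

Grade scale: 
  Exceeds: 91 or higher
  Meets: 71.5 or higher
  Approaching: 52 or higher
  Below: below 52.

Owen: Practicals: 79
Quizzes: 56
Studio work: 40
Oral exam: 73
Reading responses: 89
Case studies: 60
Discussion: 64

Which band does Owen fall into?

Approaching

Case studies score 60 ≥ 55: minimum met.
Weighted total:
  Practicals 79 × 0.08 = 6.32
  Quizzes 56 × 0.38 = 21.28
  Studio work 40 × 0.08 = 3.2
  Oral exam 73 × 0.12 = 8.76
  Reading responses 89 × 0.24 = 21.36
  Case studies 60 × 0.05 = 3
  Discussion 64 × 0.05 = 3.2
Sum = 67.12
67.12 is ≥ 52 and < 71.5 → Approaching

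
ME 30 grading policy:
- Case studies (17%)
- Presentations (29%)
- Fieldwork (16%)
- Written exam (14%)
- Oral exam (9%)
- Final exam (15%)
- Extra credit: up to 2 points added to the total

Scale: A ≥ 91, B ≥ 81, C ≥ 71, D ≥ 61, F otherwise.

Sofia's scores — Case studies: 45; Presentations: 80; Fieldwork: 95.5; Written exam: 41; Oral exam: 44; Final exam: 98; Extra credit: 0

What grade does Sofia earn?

D

Weighted total:
  Case studies 45 × 0.17 = 7.65
  Presentations 80 × 0.29 = 23.2
  Fieldwork 95.5 × 0.16 = 15.28
  Written exam 41 × 0.14 = 5.74
  Oral exam 44 × 0.09 = 3.96
  Final exam 98 × 0.15 = 14.7
Sum = 70.53
Extra credit: 70.53 + 0 = 70.53
70.53 is ≥ 61 and < 71 → D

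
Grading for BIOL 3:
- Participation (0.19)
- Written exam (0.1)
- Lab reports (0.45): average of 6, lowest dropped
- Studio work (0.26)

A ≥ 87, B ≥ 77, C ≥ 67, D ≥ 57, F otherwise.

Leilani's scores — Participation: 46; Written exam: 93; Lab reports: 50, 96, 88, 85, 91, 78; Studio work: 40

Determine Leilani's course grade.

Lab reports: drop 50 → average of remaining 5 = 438/5 = 87.6
Weighted total:
  Participation 46 × 0.19 = 8.74
  Written exam 93 × 0.1 = 9.3
  Lab reports 87.6 × 0.45 = 39.42
  Studio work 40 × 0.26 = 10.4
Sum = 67.86
67.86 is ≥ 67 and < 77 → C

C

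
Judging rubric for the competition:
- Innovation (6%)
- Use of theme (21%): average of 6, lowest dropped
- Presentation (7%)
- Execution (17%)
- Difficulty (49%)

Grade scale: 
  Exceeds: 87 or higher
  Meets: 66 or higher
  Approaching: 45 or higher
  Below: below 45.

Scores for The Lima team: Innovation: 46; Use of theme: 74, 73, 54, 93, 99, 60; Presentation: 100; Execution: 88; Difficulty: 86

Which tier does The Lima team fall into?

Meets

Use of theme: drop 54 → average of remaining 5 = 399/5 = 79.8
Weighted total:
  Innovation 46 × 0.06 = 2.76
  Use of theme 79.8 × 0.21 = 16.758
  Presentation 100 × 0.07 = 7
  Execution 88 × 0.17 = 14.96
  Difficulty 86 × 0.49 = 42.14
Sum = 83.618
83.618 is ≥ 66 and < 87 → Meets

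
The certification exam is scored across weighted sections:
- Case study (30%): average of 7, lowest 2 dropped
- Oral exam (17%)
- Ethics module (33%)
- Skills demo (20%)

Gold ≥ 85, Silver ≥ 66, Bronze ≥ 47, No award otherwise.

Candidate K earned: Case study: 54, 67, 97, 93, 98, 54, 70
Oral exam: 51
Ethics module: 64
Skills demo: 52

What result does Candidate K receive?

Bronze

Case study: drop 54, 54 → average of remaining 5 = 425/5 = 85
Weighted total:
  Case study 85 × 0.3 = 25.5
  Oral exam 51 × 0.17 = 8.67
  Ethics module 64 × 0.33 = 21.12
  Skills demo 52 × 0.2 = 10.4
Sum = 65.69
65.69 is ≥ 47 and < 66 → Bronze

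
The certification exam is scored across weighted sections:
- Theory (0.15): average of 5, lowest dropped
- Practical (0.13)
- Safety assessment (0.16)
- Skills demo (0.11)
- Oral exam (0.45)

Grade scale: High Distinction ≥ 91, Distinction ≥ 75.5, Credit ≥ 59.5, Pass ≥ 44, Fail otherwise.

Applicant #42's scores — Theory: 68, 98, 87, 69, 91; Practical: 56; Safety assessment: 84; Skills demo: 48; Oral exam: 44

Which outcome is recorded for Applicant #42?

Pass

Theory: drop 68 → average of remaining 4 = 345/4 = 86.25
Weighted total:
  Theory 86.25 × 0.15 = 12.9375
  Practical 56 × 0.13 = 7.28
  Safety assessment 84 × 0.16 = 13.44
  Skills demo 48 × 0.11 = 5.28
  Oral exam 44 × 0.45 = 19.8
Sum = 58.7375
58.7375 is ≥ 44 and < 59.5 → Pass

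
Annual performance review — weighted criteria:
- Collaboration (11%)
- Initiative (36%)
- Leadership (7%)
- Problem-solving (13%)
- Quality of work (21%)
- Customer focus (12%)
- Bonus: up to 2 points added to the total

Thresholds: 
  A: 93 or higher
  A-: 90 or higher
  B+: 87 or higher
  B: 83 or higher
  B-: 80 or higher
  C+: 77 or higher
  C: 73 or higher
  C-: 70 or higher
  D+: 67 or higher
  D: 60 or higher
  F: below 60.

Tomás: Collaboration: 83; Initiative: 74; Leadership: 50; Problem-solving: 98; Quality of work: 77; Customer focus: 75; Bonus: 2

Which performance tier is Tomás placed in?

Weighted total:
  Collaboration 83 × 0.11 = 9.13
  Initiative 74 × 0.36 = 26.64
  Leadership 50 × 0.07 = 3.5
  Problem-solving 98 × 0.13 = 12.74
  Quality of work 77 × 0.21 = 16.17
  Customer focus 75 × 0.12 = 9
Sum = 77.18
Bonus: 77.18 + 2 = 79.18
79.18 is ≥ 77 and < 80 → C+

C+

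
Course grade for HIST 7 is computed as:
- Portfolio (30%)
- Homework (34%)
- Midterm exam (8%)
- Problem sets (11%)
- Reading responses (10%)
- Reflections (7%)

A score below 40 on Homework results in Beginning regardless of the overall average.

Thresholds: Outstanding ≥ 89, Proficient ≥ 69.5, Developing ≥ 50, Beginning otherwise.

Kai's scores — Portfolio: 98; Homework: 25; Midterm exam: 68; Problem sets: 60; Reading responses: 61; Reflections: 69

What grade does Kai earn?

Homework score 25 < 40: minimum not met.
Weighted total:
  Portfolio 98 × 0.3 = 29.4
  Homework 25 × 0.34 = 8.5
  Midterm exam 68 × 0.08 = 5.44
  Problem sets 60 × 0.11 = 6.6
  Reading responses 61 × 0.1 = 6.1
  Reflections 69 × 0.07 = 4.83
Sum = 60.87
Because the Homework minimum was not met, the result is Beginning.

Beginning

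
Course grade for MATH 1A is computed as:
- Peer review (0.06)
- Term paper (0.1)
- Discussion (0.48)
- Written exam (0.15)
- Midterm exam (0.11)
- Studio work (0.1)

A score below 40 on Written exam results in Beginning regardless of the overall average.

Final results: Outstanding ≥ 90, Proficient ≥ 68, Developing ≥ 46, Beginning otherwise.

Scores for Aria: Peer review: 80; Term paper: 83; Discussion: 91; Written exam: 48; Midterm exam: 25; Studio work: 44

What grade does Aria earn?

Proficient

Written exam score 48 ≥ 40: minimum met.
Weighted total:
  Peer review 80 × 0.06 = 4.8
  Term paper 83 × 0.1 = 8.3
  Discussion 91 × 0.48 = 43.68
  Written exam 48 × 0.15 = 7.2
  Midterm exam 25 × 0.11 = 2.75
  Studio work 44 × 0.1 = 4.4
Sum = 71.13
71.13 is ≥ 68 and < 90 → Proficient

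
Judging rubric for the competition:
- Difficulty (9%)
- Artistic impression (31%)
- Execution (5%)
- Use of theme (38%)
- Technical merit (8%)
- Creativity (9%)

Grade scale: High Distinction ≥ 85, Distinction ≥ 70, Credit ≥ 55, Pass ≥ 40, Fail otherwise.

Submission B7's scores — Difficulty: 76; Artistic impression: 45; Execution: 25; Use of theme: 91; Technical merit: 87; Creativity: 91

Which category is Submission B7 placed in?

Weighted total:
  Difficulty 76 × 0.09 = 6.84
  Artistic impression 45 × 0.31 = 13.95
  Execution 25 × 0.05 = 1.25
  Use of theme 91 × 0.38 = 34.58
  Technical merit 87 × 0.08 = 6.96
  Creativity 91 × 0.09 = 8.19
Sum = 71.77
71.77 is ≥ 70 and < 85 → Distinction

Distinction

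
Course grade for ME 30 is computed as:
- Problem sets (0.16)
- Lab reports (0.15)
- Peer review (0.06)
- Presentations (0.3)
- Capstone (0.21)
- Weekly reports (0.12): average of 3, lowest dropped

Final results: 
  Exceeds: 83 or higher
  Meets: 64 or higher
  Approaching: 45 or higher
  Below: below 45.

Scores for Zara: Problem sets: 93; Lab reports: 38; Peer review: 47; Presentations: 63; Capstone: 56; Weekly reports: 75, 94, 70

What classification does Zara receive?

Weekly reports: drop 70 → average of remaining 2 = 169/2 = 84.5
Weighted total:
  Problem sets 93 × 0.16 = 14.88
  Lab reports 38 × 0.15 = 5.7
  Peer review 47 × 0.06 = 2.82
  Presentations 63 × 0.3 = 18.9
  Capstone 56 × 0.21 = 11.76
  Weekly reports 84.5 × 0.12 = 10.14
Sum = 64.2
64.2 is ≥ 64 and < 83 → Meets

Meets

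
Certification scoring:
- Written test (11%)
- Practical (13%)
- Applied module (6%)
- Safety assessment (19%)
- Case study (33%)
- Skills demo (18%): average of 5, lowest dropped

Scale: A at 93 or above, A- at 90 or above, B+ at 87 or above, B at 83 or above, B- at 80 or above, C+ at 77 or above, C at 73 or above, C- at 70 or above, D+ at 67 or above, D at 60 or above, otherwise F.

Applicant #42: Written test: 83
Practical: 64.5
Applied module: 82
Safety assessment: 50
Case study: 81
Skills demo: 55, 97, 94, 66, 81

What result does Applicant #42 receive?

C

Skills demo: drop 55 → average of remaining 4 = 338/4 = 84.5
Weighted total:
  Written test 83 × 0.11 = 9.13
  Practical 64.5 × 0.13 = 8.385
  Applied module 82 × 0.06 = 4.92
  Safety assessment 50 × 0.19 = 9.5
  Case study 81 × 0.33 = 26.73
  Skills demo 84.5 × 0.18 = 15.21
Sum = 73.875
73.875 is ≥ 73 and < 77 → C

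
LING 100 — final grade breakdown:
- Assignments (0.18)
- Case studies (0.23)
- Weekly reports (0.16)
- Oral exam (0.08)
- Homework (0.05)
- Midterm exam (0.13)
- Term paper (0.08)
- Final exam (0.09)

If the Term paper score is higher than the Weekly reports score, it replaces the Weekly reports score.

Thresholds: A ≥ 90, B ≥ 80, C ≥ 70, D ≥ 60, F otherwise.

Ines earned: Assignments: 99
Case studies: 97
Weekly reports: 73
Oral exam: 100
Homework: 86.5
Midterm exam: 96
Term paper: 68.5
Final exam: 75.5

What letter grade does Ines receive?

Term paper (68.5) ≤ Weekly reports (73), so Weekly reports stays at 73.
Weighted total:
  Assignments 99 × 0.18 = 17.82
  Case studies 97 × 0.23 = 22.31
  Weekly reports 73 × 0.16 = 11.68
  Oral exam 100 × 0.08 = 8
  Homework 86.5 × 0.05 = 4.325
  Midterm exam 96 × 0.13 = 12.48
  Term paper 68.5 × 0.08 = 5.48
  Final exam 75.5 × 0.09 = 6.795
Sum = 88.89
88.89 is ≥ 80 and < 90 → B

B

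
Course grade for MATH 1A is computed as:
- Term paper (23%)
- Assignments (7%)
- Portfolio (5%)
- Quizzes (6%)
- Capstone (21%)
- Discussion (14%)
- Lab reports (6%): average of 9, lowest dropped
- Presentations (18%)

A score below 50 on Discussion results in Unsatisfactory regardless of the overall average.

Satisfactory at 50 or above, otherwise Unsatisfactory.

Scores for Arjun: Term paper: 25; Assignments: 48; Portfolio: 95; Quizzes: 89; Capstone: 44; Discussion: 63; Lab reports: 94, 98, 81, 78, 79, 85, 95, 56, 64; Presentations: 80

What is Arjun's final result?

Lab reports: drop 56 → average of remaining 8 = 674/8 = 84.25
Discussion score 63 ≥ 50: minimum met.
Weighted total:
  Term paper 25 × 0.23 = 5.75
  Assignments 48 × 0.07 = 3.36
  Portfolio 95 × 0.05 = 4.75
  Quizzes 89 × 0.06 = 5.34
  Capstone 44 × 0.21 = 9.24
  Discussion 63 × 0.14 = 8.82
  Lab reports 84.25 × 0.06 = 5.055
  Presentations 80 × 0.18 = 14.4
Sum = 56.715
56.715 ≥ 50 → Satisfactory

Satisfactory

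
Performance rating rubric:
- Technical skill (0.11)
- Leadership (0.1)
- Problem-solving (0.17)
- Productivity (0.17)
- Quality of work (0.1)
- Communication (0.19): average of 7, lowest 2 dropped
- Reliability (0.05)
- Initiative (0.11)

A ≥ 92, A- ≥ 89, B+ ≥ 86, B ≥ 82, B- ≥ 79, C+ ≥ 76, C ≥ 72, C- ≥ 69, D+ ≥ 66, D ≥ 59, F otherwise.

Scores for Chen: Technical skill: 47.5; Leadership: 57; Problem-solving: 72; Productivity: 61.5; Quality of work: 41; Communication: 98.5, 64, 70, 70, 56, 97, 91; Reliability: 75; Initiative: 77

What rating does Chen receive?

D+

Communication: drop 56, 64 → average of remaining 5 = 426.5/5 = 85.3
Weighted total:
  Technical skill 47.5 × 0.11 = 5.225
  Leadership 57 × 0.1 = 5.7
  Problem-solving 72 × 0.17 = 12.24
  Productivity 61.5 × 0.17 = 10.455
  Quality of work 41 × 0.1 = 4.1
  Communication 85.3 × 0.19 = 16.207
  Reliability 75 × 0.05 = 3.75
  Initiative 77 × 0.11 = 8.47
Sum = 66.147
66.147 is ≥ 66 and < 69 → D+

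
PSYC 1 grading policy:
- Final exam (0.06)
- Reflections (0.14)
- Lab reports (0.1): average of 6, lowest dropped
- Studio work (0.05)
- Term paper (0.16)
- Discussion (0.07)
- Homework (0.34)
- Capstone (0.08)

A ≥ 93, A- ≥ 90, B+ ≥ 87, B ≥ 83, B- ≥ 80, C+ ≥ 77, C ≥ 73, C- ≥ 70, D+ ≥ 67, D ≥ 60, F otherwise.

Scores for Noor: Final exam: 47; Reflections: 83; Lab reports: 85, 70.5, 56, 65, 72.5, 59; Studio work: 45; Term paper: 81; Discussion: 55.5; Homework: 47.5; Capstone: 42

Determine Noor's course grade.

D

Lab reports: drop 56 → average of remaining 5 = 352/5 = 70.4
Weighted total:
  Final exam 47 × 0.06 = 2.82
  Reflections 83 × 0.14 = 11.62
  Lab reports 70.4 × 0.1 = 7.04
  Studio work 45 × 0.05 = 2.25
  Term paper 81 × 0.16 = 12.96
  Discussion 55.5 × 0.07 = 3.885
  Homework 47.5 × 0.34 = 16.15
  Capstone 42 × 0.08 = 3.36
Sum = 60.085
60.085 is ≥ 60 and < 67 → D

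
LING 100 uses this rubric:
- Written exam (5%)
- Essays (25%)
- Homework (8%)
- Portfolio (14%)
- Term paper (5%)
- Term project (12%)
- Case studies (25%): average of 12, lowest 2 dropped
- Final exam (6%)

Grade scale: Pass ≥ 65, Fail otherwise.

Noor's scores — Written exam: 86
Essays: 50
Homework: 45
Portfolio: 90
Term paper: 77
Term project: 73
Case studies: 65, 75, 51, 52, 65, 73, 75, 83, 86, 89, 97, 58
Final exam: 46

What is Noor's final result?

Pass

Case studies: drop 51, 52 → average of remaining 10 = 766/10 = 76.6
Weighted total:
  Written exam 86 × 0.05 = 4.3
  Essays 50 × 0.25 = 12.5
  Homework 45 × 0.08 = 3.6
  Portfolio 90 × 0.14 = 12.6
  Term paper 77 × 0.05 = 3.85
  Term project 73 × 0.12 = 8.76
  Case studies 76.6 × 0.25 = 19.15
  Final exam 46 × 0.06 = 2.76
Sum = 67.52
67.52 ≥ 65 → Pass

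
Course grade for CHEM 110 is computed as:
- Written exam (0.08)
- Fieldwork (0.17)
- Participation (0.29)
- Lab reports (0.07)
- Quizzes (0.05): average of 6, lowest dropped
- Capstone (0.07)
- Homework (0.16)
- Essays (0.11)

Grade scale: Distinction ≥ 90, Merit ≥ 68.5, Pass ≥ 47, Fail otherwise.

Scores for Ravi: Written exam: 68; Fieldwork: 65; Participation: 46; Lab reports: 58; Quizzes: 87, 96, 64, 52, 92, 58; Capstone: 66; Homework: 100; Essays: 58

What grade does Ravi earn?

Pass

Quizzes: drop 52 → average of remaining 5 = 397/5 = 79.4
Weighted total:
  Written exam 68 × 0.08 = 5.44
  Fieldwork 65 × 0.17 = 11.05
  Participation 46 × 0.29 = 13.34
  Lab reports 58 × 0.07 = 4.06
  Quizzes 79.4 × 0.05 = 3.97
  Capstone 66 × 0.07 = 4.62
  Homework 100 × 0.16 = 16
  Essays 58 × 0.11 = 6.38
Sum = 64.86
64.86 is ≥ 47 and < 68.5 → Pass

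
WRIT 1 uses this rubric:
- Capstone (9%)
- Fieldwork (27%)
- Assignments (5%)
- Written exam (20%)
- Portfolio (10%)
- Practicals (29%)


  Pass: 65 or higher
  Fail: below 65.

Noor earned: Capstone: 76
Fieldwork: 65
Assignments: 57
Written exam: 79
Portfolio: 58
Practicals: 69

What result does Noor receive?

Pass

Weighted total:
  Capstone 76 × 0.09 = 6.84
  Fieldwork 65 × 0.27 = 17.55
  Assignments 57 × 0.05 = 2.85
  Written exam 79 × 0.2 = 15.8
  Portfolio 58 × 0.1 = 5.8
  Practicals 69 × 0.29 = 20.01
Sum = 68.85
68.85 ≥ 65 → Pass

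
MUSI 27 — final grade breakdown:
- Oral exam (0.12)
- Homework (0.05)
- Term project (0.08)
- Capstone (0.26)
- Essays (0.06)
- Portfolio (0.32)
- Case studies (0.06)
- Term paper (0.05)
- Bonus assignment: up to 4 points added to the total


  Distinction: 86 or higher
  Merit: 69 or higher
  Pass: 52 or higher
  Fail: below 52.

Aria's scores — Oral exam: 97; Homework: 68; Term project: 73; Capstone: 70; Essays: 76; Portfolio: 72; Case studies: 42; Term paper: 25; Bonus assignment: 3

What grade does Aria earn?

Weighted total:
  Oral exam 97 × 0.12 = 11.64
  Homework 68 × 0.05 = 3.4
  Term project 73 × 0.08 = 5.84
  Capstone 70 × 0.26 = 18.2
  Essays 76 × 0.06 = 4.56
  Portfolio 72 × 0.32 = 23.04
  Case studies 42 × 0.06 = 2.52
  Term paper 25 × 0.05 = 1.25
Sum = 70.45
Bonus assignment: 70.45 + 3 = 73.45
73.45 is ≥ 69 and < 86 → Merit

Merit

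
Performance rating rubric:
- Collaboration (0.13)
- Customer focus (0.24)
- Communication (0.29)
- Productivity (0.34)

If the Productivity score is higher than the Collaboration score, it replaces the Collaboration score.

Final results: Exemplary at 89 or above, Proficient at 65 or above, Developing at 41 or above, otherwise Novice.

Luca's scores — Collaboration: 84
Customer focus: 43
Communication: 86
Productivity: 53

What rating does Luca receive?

Developing

Productivity (53) ≤ Collaboration (84), so Collaboration stays at 84.
Weighted total:
  Collaboration 84 × 0.13 = 10.92
  Customer focus 43 × 0.24 = 10.32
  Communication 86 × 0.29 = 24.94
  Productivity 53 × 0.34 = 18.02
Sum = 64.2
64.2 is ≥ 41 and < 65 → Developing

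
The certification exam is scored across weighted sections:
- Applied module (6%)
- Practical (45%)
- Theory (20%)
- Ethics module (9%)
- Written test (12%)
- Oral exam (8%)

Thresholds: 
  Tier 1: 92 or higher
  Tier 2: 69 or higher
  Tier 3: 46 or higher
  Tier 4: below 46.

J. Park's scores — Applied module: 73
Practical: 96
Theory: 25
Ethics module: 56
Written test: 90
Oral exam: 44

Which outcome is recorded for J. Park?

Tier 2

Weighted total:
  Applied module 73 × 0.06 = 4.38
  Practical 96 × 0.45 = 43.2
  Theory 25 × 0.2 = 5
  Ethics module 56 × 0.09 = 5.04
  Written test 90 × 0.12 = 10.8
  Oral exam 44 × 0.08 = 3.52
Sum = 71.94
71.94 is ≥ 69 and < 92 → Tier 2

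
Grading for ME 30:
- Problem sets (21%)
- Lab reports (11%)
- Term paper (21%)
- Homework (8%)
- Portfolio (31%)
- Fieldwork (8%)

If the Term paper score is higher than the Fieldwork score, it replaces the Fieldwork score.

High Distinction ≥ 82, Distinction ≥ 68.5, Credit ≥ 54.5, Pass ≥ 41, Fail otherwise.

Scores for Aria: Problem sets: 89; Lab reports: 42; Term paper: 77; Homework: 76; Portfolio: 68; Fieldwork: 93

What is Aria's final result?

Distinction

Term paper (77) ≤ Fieldwork (93), so Fieldwork stays at 93.
Weighted total:
  Problem sets 89 × 0.21 = 18.69
  Lab reports 42 × 0.11 = 4.62
  Term paper 77 × 0.21 = 16.17
  Homework 76 × 0.08 = 6.08
  Portfolio 68 × 0.31 = 21.08
  Fieldwork 93 × 0.08 = 7.44
Sum = 74.08
74.08 is ≥ 68.5 and < 82 → Distinction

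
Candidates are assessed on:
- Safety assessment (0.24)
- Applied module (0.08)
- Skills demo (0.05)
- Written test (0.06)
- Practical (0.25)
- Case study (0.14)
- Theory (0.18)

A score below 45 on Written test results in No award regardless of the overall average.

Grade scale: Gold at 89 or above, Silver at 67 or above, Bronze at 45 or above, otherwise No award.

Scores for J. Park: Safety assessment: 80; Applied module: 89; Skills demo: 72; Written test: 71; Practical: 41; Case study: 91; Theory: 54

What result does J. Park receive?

Written test score 71 ≥ 45: minimum met.
Weighted total:
  Safety assessment 80 × 0.24 = 19.2
  Applied module 89 × 0.08 = 7.12
  Skills demo 72 × 0.05 = 3.6
  Written test 71 × 0.06 = 4.26
  Practical 41 × 0.25 = 10.25
  Case study 91 × 0.14 = 12.74
  Theory 54 × 0.18 = 9.72
Sum = 66.89
66.89 is ≥ 45 and < 67 → Bronze

Bronze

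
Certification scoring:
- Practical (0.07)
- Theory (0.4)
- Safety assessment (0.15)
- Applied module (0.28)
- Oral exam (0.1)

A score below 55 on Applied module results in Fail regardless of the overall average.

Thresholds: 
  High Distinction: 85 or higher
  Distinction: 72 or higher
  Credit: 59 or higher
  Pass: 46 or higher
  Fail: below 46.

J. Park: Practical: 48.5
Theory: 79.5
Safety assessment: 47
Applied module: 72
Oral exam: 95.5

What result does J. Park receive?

Applied module score 72 ≥ 55: minimum met.
Weighted total:
  Practical 48.5 × 0.07 = 3.395
  Theory 79.5 × 0.4 = 31.8
  Safety assessment 47 × 0.15 = 7.05
  Applied module 72 × 0.28 = 20.16
  Oral exam 95.5 × 0.1 = 9.55
Sum = 71.955
71.955 is ≥ 59 and < 72 → Credit

Credit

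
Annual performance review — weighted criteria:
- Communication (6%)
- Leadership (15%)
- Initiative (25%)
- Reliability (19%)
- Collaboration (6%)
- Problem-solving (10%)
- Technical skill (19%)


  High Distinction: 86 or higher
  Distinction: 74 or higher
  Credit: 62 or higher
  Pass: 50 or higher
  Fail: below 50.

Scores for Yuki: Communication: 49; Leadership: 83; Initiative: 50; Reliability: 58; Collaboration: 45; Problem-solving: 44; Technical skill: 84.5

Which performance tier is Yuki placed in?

Weighted total:
  Communication 49 × 0.06 = 2.94
  Leadership 83 × 0.15 = 12.45
  Initiative 50 × 0.25 = 12.5
  Reliability 58 × 0.19 = 11.02
  Collaboration 45 × 0.06 = 2.7
  Problem-solving 44 × 0.1 = 4.4
  Technical skill 84.5 × 0.19 = 16.055
Sum = 62.065
62.065 is ≥ 62 and < 74 → Credit

Credit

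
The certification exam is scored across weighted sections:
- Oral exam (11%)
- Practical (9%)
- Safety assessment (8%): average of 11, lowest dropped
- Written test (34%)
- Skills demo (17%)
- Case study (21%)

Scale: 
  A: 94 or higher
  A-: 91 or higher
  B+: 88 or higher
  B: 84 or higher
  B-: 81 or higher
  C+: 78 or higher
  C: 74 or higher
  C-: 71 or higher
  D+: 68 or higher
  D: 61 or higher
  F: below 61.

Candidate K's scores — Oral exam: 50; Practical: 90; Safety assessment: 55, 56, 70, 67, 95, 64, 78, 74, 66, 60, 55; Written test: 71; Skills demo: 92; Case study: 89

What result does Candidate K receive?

Safety assessment: drop 55 → average of remaining 10 = 685/10 = 68.5
Weighted total:
  Oral exam 50 × 0.11 = 5.5
  Practical 90 × 0.09 = 8.1
  Safety assessment 68.5 × 0.08 = 5.48
  Written test 71 × 0.34 = 24.14
  Skills demo 92 × 0.17 = 15.64
  Case study 89 × 0.21 = 18.69
Sum = 77.55
77.55 is ≥ 74 and < 78 → C

C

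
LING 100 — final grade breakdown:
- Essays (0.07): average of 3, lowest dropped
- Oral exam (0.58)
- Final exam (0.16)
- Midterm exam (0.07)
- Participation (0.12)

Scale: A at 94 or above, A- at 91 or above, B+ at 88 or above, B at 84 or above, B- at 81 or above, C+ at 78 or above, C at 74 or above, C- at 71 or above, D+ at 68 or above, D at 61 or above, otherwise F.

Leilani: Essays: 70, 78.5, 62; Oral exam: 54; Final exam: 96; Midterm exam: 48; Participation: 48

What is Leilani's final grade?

F

Essays: drop 62 → average of remaining 2 = 148.5/2 = 74.25
Weighted total:
  Essays 74.25 × 0.07 = 5.1975
  Oral exam 54 × 0.58 = 31.32
  Final exam 96 × 0.16 = 15.36
  Midterm exam 48 × 0.07 = 3.36
  Participation 48 × 0.12 = 5.76
Sum = 60.9975
60.9975 < 61 → F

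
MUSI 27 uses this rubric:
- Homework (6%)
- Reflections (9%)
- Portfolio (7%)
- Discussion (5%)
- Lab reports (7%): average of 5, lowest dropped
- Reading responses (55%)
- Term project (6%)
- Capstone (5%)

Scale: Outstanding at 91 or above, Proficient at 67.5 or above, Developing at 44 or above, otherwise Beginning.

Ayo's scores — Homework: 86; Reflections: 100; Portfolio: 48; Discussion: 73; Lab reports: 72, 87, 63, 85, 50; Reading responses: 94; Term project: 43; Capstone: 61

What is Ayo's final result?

Proficient

Lab reports: drop 50 → average of remaining 4 = 307/4 = 76.75
Weighted total:
  Homework 86 × 0.06 = 5.16
  Reflections 100 × 0.09 = 9
  Portfolio 48 × 0.07 = 3.36
  Discussion 73 × 0.05 = 3.65
  Lab reports 76.75 × 0.07 = 5.3725
  Reading responses 94 × 0.55 = 51.7
  Term project 43 × 0.06 = 2.58
  Capstone 61 × 0.05 = 3.05
Sum = 83.8725
83.8725 is ≥ 67.5 and < 91 → Proficient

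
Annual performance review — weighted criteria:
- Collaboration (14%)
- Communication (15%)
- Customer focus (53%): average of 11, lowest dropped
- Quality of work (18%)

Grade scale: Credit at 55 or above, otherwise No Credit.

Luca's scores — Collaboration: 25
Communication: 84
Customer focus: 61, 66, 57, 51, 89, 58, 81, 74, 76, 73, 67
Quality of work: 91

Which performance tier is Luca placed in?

Customer focus: drop 51 → average of remaining 10 = 702/10 = 70.2
Weighted total:
  Collaboration 25 × 0.14 = 3.5
  Communication 84 × 0.15 = 12.6
  Customer focus 70.2 × 0.53 = 37.206
  Quality of work 91 × 0.18 = 16.38
Sum = 69.686
69.686 ≥ 55 → Credit

Credit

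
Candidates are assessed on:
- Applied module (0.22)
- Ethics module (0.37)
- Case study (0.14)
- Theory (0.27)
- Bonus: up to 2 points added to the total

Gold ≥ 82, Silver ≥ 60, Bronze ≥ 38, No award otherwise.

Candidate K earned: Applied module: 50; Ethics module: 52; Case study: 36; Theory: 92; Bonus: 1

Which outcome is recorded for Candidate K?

Weighted total:
  Applied module 50 × 0.22 = 11
  Ethics module 52 × 0.37 = 19.24
  Case study 36 × 0.14 = 5.04
  Theory 92 × 0.27 = 24.84
Sum = 60.12
Bonus: 60.12 + 1 = 61.12
61.12 is ≥ 60 and < 82 → Silver

Silver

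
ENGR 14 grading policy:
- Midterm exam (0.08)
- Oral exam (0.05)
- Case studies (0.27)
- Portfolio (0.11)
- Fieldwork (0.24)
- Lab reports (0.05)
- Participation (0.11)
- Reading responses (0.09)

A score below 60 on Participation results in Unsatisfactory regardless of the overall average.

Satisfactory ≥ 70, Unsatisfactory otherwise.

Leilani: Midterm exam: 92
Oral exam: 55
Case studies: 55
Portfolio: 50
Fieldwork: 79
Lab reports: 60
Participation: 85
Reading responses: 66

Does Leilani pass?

Unsatisfactory

Participation score 85 ≥ 60: minimum met.
Weighted total:
  Midterm exam 92 × 0.08 = 7.36
  Oral exam 55 × 0.05 = 2.75
  Case studies 55 × 0.27 = 14.85
  Portfolio 50 × 0.11 = 5.5
  Fieldwork 79 × 0.24 = 18.96
  Lab reports 60 × 0.05 = 3
  Participation 85 × 0.11 = 9.35
  Reading responses 66 × 0.09 = 5.94
Sum = 67.71
67.71 < 70 → Unsatisfactory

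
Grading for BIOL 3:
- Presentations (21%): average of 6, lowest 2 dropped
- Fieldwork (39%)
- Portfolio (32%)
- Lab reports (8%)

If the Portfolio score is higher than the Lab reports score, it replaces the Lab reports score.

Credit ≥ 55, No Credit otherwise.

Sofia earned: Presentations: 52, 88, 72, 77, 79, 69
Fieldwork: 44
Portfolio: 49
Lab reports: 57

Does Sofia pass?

Presentations: drop 52, 69 → average of remaining 4 = 316/4 = 79
Portfolio (49) ≤ Lab reports (57), so Lab reports stays at 57.
Weighted total:
  Presentations 79 × 0.21 = 16.59
  Fieldwork 44 × 0.39 = 17.16
  Portfolio 49 × 0.32 = 15.68
  Lab reports 57 × 0.08 = 4.56
Sum = 53.99
53.99 < 55 → No Credit

No Credit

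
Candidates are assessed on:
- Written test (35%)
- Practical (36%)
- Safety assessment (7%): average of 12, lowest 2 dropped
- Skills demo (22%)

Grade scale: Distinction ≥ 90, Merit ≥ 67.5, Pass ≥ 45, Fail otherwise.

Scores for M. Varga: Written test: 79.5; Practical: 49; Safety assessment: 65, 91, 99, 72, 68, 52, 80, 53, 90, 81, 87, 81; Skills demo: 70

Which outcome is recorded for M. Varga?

Safety assessment: drop 52, 53 → average of remaining 10 = 814/10 = 81.4
Weighted total:
  Written test 79.5 × 0.35 = 27.825
  Practical 49 × 0.36 = 17.64
  Safety assessment 81.4 × 0.07 = 5.698
  Skills demo 70 × 0.22 = 15.4
Sum = 66.563
66.563 is ≥ 45 and < 67.5 → Pass

Pass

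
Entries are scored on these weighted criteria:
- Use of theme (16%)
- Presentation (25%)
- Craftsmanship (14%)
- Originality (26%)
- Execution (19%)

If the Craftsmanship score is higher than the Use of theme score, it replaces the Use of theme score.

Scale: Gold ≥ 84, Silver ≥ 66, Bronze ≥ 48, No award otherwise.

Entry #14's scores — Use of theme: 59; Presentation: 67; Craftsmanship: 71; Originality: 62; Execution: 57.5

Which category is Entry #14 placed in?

Craftsmanship (71) > Use of theme (59), so Use of theme counts as 71.
Weighted total:
  Use of theme 71 × 0.16 = 11.36
  Presentation 67 × 0.25 = 16.75
  Craftsmanship 71 × 0.14 = 9.94
  Originality 62 × 0.26 = 16.12
  Execution 57.5 × 0.19 = 10.925
Sum = 65.095
65.095 is ≥ 48 and < 66 → Bronze

Bronze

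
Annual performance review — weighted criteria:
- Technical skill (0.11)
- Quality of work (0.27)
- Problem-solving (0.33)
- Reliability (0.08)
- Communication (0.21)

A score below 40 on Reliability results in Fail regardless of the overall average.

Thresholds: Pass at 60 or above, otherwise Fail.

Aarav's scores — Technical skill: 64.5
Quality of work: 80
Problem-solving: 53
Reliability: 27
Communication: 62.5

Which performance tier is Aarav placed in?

Reliability score 27 < 40: minimum not met.
Weighted total:
  Technical skill 64.5 × 0.11 = 7.095
  Quality of work 80 × 0.27 = 21.6
  Problem-solving 53 × 0.33 = 17.49
  Reliability 27 × 0.08 = 2.16
  Communication 62.5 × 0.21 = 13.125
Sum = 61.47
Because the Reliability minimum was not met, the result is Fail.

Fail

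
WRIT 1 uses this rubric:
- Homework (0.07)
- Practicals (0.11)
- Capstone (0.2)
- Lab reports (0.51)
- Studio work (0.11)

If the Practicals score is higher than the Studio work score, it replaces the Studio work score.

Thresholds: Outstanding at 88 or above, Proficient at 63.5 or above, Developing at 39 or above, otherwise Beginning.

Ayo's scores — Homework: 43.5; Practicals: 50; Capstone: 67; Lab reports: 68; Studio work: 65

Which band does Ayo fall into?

Proficient

Practicals (50) ≤ Studio work (65), so Studio work stays at 65.
Weighted total:
  Homework 43.5 × 0.07 = 3.045
  Practicals 50 × 0.11 = 5.5
  Capstone 67 × 0.2 = 13.4
  Lab reports 68 × 0.51 = 34.68
  Studio work 65 × 0.11 = 7.15
Sum = 63.775
63.775 is ≥ 63.5 and < 88 → Proficient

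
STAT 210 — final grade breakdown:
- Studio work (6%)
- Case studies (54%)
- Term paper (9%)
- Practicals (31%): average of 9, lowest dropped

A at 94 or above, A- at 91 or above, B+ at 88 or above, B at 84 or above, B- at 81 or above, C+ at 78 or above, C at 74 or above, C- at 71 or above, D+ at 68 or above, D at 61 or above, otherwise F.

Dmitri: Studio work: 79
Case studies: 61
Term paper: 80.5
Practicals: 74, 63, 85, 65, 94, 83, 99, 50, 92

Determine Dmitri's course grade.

Practicals: drop 50 → average of remaining 8 = 655/8 = 81.875
Weighted total:
  Studio work 79 × 0.06 = 4.74
  Case studies 61 × 0.54 = 32.94
  Term paper 80.5 × 0.09 = 7.245
  Practicals 81.875 × 0.31 = 25.38125
Sum = 70.30625
70.30625 is ≥ 68 and < 71 → D+

D+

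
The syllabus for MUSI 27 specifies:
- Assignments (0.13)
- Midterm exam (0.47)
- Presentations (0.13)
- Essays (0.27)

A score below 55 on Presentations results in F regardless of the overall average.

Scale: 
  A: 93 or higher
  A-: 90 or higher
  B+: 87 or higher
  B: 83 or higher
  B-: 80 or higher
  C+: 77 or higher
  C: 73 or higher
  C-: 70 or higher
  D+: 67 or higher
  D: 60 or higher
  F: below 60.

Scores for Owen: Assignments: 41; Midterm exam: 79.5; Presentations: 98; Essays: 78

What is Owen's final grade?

Presentations score 98 ≥ 55: minimum met.
Weighted total:
  Assignments 41 × 0.13 = 5.33
  Midterm exam 79.5 × 0.47 = 37.365
  Presentations 98 × 0.13 = 12.74
  Essays 78 × 0.27 = 21.06
Sum = 76.495
76.495 is ≥ 73 and < 77 → C

C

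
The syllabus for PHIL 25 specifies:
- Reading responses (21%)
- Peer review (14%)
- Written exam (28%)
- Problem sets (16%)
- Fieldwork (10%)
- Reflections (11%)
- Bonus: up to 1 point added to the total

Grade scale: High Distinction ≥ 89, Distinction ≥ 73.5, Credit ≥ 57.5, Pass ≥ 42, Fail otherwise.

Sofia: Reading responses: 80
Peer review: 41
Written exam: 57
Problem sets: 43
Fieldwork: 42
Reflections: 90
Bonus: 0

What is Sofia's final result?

Weighted total:
  Reading responses 80 × 0.21 = 16.8
  Peer review 41 × 0.14 = 5.74
  Written exam 57 × 0.28 = 15.96
  Problem sets 43 × 0.16 = 6.88
  Fieldwork 42 × 0.1 = 4.2
  Reflections 90 × 0.11 = 9.9
Sum = 59.48
Bonus: 59.48 + 0 = 59.48
59.48 is ≥ 57.5 and < 73.5 → Credit

Credit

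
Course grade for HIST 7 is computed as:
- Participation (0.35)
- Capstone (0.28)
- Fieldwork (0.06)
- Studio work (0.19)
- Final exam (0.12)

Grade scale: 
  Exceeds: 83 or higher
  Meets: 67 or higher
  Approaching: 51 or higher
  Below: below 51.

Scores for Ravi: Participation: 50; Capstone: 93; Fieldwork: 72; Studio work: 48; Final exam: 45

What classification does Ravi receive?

Approaching

Weighted total:
  Participation 50 × 0.35 = 17.5
  Capstone 93 × 0.28 = 26.04
  Fieldwork 72 × 0.06 = 4.32
  Studio work 48 × 0.19 = 9.12
  Final exam 45 × 0.12 = 5.4
Sum = 62.38
62.38 is ≥ 51 and < 67 → Approaching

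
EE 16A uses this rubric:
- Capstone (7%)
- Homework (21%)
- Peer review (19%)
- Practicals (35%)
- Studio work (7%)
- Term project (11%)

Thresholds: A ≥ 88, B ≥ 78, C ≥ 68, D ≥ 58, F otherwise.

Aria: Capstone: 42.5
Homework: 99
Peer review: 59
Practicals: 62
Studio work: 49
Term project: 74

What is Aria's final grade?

Weighted total:
  Capstone 42.5 × 0.07 = 2.975
  Homework 99 × 0.21 = 20.79
  Peer review 59 × 0.19 = 11.21
  Practicals 62 × 0.35 = 21.7
  Studio work 49 × 0.07 = 3.43
  Term project 74 × 0.11 = 8.14
Sum = 68.245
68.245 is ≥ 68 and < 78 → C

C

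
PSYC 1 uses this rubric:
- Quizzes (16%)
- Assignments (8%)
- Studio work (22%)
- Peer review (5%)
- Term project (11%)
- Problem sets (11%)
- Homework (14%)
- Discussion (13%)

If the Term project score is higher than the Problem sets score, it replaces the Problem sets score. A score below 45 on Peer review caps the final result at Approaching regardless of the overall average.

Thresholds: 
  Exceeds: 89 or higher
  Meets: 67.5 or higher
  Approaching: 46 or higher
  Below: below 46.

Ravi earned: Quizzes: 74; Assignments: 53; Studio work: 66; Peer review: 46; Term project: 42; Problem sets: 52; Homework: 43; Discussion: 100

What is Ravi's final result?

Term project (42) ≤ Problem sets (52), so Problem sets stays at 52.
Peer review score 46 ≥ 45: minimum met.
Weighted total:
  Quizzes 74 × 0.16 = 11.84
  Assignments 53 × 0.08 = 4.24
  Studio work 66 × 0.22 = 14.52
  Peer review 46 × 0.05 = 2.3
  Term project 42 × 0.11 = 4.62
  Problem sets 52 × 0.11 = 5.72
  Homework 43 × 0.14 = 6.02
  Discussion 100 × 0.13 = 13
Sum = 62.26
62.26 is ≥ 46 and < 67.5 → Approaching

Approaching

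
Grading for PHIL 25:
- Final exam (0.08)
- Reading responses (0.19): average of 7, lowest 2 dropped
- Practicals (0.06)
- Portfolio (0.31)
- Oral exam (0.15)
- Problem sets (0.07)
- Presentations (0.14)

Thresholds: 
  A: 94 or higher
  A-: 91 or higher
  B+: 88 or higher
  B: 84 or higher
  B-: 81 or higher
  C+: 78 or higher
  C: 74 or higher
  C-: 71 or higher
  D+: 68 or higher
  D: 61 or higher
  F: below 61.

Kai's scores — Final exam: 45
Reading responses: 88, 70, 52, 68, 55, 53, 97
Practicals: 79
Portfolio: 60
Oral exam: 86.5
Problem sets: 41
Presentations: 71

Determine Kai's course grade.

Reading responses: drop 52, 53 → average of remaining 5 = 378/5 = 75.6
Weighted total:
  Final exam 45 × 0.08 = 3.6
  Reading responses 75.6 × 0.19 = 14.364
  Practicals 79 × 0.06 = 4.74
  Portfolio 60 × 0.31 = 18.6
  Oral exam 86.5 × 0.15 = 12.975
  Problem sets 41 × 0.07 = 2.87
  Presentations 71 × 0.14 = 9.94
Sum = 67.089
67.089 is ≥ 61 and < 68 → D

D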